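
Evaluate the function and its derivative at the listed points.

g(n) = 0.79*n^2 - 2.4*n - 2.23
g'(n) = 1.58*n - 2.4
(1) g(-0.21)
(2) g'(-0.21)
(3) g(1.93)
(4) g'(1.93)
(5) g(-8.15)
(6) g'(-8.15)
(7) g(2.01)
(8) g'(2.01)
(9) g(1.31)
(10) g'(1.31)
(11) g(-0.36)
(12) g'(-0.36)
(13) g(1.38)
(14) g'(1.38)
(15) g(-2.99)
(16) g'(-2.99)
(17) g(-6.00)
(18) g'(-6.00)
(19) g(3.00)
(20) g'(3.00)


(1) = -1.69
(2) = -2.73
(3) = -3.92
(4) = 0.65
(5) = 69.80
(6) = -15.28
(7) = -3.86
(8) = 0.78
(9) = -4.02
(10) = -0.33
(11) = -1.26
(12) = -2.97
(13) = -4.04
(14) = -0.22
(15) = 12.01
(16) = -7.12
(17) = 40.61
(18) = -11.88
(19) = -2.32
(20) = 2.34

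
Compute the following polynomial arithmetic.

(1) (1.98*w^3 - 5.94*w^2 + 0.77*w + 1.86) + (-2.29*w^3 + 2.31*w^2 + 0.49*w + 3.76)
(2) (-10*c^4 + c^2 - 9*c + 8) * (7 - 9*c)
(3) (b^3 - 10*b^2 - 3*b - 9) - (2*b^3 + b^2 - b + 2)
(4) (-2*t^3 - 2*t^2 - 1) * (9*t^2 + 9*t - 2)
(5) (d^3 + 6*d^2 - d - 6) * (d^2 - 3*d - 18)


(1) = -0.31*w^3 - 3.63*w^2 + 1.26*w + 5.62
(2) = 90*c^5 - 70*c^4 - 9*c^3 + 88*c^2 - 135*c + 56
(3) = -b^3 - 11*b^2 - 2*b - 11
(4) = -18*t^5 - 36*t^4 - 14*t^3 - 5*t^2 - 9*t + 2
(5) = d^5 + 3*d^4 - 37*d^3 - 111*d^2 + 36*d + 108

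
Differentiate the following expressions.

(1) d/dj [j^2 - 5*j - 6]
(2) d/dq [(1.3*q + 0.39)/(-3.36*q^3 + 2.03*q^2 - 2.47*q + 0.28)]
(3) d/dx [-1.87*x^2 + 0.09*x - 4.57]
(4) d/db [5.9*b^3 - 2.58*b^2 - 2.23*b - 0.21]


(1) = 2*j - 5
(2) = (8.736*q^3 + 1.2922*q^2 - 1.5834*q + 1.3273)/(11.2896*q^6 - 13.6416*q^5 + 20.7193*q^4 - 11.9098*q^3 + 7.2377*q^2 - 1.3832*q + 0.0784)
(3) = 0.09 - 3.74*x
(4) = 17.7*b^2 - 5.16*b - 2.23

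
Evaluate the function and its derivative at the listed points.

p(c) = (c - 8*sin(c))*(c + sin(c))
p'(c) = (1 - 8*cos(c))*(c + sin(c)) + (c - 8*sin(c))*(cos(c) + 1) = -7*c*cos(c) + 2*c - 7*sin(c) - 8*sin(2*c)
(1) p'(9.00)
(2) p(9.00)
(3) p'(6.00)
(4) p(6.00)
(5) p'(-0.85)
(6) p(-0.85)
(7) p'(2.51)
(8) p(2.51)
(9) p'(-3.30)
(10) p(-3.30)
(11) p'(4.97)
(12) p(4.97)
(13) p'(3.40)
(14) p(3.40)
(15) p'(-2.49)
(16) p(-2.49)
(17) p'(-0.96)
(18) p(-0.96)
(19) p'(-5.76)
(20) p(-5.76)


(1) = 78.52
(2) = 53.68
(3) = -22.08
(4) = 47.11
(5) = 15.42
(6) = -8.26
(7) = 22.69
(8) = -6.86
(9) = -28.02
(10) = 14.33
(11) = 11.79
(12) = 50.86
(13) = 27.65
(14) = 17.12
(15) = -22.31
(16) = -7.31
(17) = 15.19
(18) = -9.95
(19) = 12.98
(20) = 51.33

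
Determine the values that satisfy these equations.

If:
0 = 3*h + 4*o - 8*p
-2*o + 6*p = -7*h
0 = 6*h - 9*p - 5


Then:
h = 20/177
o = -185/177
p = -85/177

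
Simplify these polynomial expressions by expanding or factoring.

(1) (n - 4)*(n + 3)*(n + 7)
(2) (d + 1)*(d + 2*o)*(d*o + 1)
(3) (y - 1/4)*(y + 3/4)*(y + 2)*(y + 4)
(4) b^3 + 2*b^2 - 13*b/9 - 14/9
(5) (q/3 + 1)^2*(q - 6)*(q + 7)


(1) = n^3 + 6*n^2 - 19*n - 84
(2) = d^3*o + 2*d^2*o^2 + d^2*o + d^2 + 2*d*o^2 + 2*d*o + d + 2*o
(3) = y^4 + 13*y^3/2 + 173*y^2/16 + 23*y/8 - 3/2
(4) = (b - 1)*(b + 2/3)*(b + 7/3)
(5) = q^4/9 + 7*q^3/9 - 3*q^2 - 27*q - 42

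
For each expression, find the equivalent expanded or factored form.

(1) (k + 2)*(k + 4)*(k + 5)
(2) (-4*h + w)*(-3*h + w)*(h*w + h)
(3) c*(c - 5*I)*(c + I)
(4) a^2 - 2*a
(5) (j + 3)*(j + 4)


(1) = k^3 + 11*k^2 + 38*k + 40
(2) = 12*h^3*w + 12*h^3 - 7*h^2*w^2 - 7*h^2*w + h*w^3 + h*w^2
(3) = c^3 - 4*I*c^2 + 5*c
(4) = a*(a - 2)
(5) = j^2 + 7*j + 12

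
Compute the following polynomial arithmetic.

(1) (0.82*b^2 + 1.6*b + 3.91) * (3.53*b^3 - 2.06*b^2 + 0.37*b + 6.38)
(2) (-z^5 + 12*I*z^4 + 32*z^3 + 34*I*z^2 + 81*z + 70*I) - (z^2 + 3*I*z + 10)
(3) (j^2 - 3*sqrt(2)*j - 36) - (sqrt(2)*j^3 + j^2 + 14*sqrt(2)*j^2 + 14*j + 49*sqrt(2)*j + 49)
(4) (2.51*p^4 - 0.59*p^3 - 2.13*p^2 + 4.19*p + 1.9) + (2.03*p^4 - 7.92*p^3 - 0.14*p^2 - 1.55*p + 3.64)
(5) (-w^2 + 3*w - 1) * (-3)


(1) = 2.8946*b^5 + 3.9588*b^4 + 10.8097*b^3 - 2.231*b^2 + 11.6547*b + 24.9458
(2) = -z^5 + 12*I*z^4 + 32*z^3 - z^2 + 34*I*z^2 + 81*z - 3*I*z - 10 + 70*I
(3) = -sqrt(2)*j^3 - 14*sqrt(2)*j^2 - 52*sqrt(2)*j - 14*j - 85
(4) = 4.54*p^4 - 8.51*p^3 - 2.27*p^2 + 2.64*p + 5.54
(5) = 3*w^2 - 9*w + 3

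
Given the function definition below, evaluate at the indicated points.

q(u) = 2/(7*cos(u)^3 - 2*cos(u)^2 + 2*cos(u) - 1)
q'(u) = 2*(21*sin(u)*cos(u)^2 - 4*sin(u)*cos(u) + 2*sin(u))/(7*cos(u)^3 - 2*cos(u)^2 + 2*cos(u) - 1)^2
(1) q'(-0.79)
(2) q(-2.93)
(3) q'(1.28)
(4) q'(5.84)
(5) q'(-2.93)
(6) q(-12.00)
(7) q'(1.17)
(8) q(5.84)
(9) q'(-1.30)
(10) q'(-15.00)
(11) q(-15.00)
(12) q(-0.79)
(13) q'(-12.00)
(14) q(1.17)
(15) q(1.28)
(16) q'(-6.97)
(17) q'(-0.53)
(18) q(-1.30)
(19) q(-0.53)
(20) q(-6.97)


(1) = -3.95
(2) = -0.18
(3) = 27.23
(4) = -0.71
(5) = -0.08
(6) = 0.58
(7) = 569.65
(8) = 0.46
(9) = -20.85
(10) = -0.49
(11) = -0.30
(12) = 1.08
(13) = 1.21
(14) = -18.45
(15) = -4.69
(16) = -2.17
(17) = -1.03
(18) = -4.22
(19) = 0.54
(20) = 0.77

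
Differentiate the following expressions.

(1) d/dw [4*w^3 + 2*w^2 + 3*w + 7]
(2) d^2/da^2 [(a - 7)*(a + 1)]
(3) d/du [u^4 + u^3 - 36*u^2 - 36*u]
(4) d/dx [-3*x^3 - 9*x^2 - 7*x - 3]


(1) = 12*w^2 + 4*w + 3
(2) = 2
(3) = 4*u^3 + 3*u^2 - 72*u - 36
(4) = -9*x^2 - 18*x - 7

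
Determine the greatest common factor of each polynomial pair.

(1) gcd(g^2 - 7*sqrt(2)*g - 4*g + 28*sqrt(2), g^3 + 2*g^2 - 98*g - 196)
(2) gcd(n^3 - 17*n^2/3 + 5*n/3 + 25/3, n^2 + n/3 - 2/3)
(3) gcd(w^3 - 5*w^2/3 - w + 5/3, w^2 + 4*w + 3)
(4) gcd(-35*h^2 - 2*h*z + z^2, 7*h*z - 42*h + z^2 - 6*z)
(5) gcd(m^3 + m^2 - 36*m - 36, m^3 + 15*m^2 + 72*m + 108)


(1) = gcd((g - 4)*(g - 7*sqrt(2)), (g + 2)*(g - 7*sqrt(2))*(g + 7*sqrt(2))) = g - 7*sqrt(2)
(2) = n + 1
(3) = w + 1
(4) = gcd((-7*h + z)*(5*h + z), (7*h + z)*(z - 6)) = 1
(5) = gcd((m - 6)*(m + 1)*(m + 6), (m + 3)*(m + 6)^2) = m + 6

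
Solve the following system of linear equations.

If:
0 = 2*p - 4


Then:
p = 2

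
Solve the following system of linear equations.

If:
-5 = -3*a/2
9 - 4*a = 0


Then:
No Solution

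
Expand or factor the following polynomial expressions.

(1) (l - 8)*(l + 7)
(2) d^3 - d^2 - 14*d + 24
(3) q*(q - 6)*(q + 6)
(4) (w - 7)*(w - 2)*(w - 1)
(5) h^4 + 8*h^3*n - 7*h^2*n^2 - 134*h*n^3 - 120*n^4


(1) = l^2 - l - 56
(2) = (d - 3)*(d - 2)*(d + 4)
(3) = q^3 - 36*q
(4) = w^3 - 10*w^2 + 23*w - 14
(5) = (h - 4*n)*(h + n)*(h + 5*n)*(h + 6*n)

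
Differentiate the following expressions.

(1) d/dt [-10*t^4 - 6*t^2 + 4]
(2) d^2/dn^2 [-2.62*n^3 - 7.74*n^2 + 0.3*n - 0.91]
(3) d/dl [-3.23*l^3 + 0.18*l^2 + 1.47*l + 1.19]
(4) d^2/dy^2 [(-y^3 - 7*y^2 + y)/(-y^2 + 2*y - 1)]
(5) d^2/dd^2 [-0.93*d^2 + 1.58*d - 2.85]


(1) = -40*t^3 - 12*t
(2) = -15.72*n - 15.48
(3) = -9.69*l^2 + 0.36*l + 1.47
(4) = 2*(16*y + 5)/(y^4 - 4*y^3 + 6*y^2 - 4*y + 1)
(5) = -1.86000000000000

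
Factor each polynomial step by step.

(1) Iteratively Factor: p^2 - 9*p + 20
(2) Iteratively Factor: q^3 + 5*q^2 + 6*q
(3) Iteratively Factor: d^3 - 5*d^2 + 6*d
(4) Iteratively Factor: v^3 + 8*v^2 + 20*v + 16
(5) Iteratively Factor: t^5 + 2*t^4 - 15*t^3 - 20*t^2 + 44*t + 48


(1) = (p - 5)*(p - 4)
(2) = (q + 2)*(q^2 + 3*q) = q*(q + 2)*(q + 3)
(3) = (d)*(d^2 - 5*d + 6) = d*(d - 2)*(d - 3)
(4) = (v + 2)*(v^2 + 6*v + 8) = (v + 2)^2*(v + 4)
(5) = (t + 2)*(t^4 - 15*t^2 + 10*t + 24) = (t + 2)*(t + 4)*(t^3 - 4*t^2 + t + 6) = (t - 2)*(t + 2)*(t + 4)*(t^2 - 2*t - 3) = (t - 3)*(t - 2)*(t + 2)*(t + 4)*(t + 1)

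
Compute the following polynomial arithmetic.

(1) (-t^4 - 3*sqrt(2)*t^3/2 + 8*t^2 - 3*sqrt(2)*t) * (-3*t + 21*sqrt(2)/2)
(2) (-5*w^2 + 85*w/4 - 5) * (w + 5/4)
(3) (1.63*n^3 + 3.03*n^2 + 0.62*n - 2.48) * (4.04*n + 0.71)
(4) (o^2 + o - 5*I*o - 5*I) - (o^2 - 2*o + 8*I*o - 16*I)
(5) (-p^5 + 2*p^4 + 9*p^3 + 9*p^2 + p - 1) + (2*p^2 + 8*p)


(1) = 3*t^5 - 6*sqrt(2)*t^4 - 111*t^3/2 + 93*sqrt(2)*t^2 - 63*t
(2) = -5*w^3 + 15*w^2 + 345*w/16 - 25/4
(3) = 6.5852*n^4 + 13.3985*n^3 + 4.6561*n^2 - 9.579*n - 1.7608
(4) = 3*o - 13*I*o + 11*I
(5) = -p^5 + 2*p^4 + 9*p^3 + 11*p^2 + 9*p - 1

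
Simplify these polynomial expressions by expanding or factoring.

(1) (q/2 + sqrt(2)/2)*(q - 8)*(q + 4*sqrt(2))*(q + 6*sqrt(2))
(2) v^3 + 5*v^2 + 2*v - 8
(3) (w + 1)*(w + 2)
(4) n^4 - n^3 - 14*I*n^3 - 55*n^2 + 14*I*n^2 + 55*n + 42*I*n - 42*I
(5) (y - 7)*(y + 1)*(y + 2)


(1) = q^4/2 - 4*q^3 + 11*sqrt(2)*q^3/2 - 44*sqrt(2)*q^2 + 34*q^2 - 272*q + 24*sqrt(2)*q - 192*sqrt(2)
(2) = (v - 1)*(v + 2)*(v + 4)
(3) = w^2 + 3*w + 2
(4) = (n - 1)*(n - 7*I)*(n - 6*I)*(n - I)
(5) = y^3 - 4*y^2 - 19*y - 14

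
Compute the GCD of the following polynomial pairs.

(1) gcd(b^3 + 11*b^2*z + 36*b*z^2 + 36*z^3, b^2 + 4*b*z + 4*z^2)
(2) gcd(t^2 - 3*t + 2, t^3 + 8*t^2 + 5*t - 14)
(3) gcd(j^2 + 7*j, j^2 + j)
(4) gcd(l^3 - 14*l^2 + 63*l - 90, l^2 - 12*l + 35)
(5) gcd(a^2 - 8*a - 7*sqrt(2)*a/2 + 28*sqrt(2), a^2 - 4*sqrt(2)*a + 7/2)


(1) = b + 2*z
(2) = gcd((t - 2)*(t - 1), (t - 1)*(t + 2)*(t + 7)) = t - 1
(3) = gcd(j*(j + 7), j*(j + 1)) = j
(4) = gcd((l - 6)*(l - 5)*(l - 3), (l - 7)*(l - 5)) = l - 5
(5) = a - 7*sqrt(2)/2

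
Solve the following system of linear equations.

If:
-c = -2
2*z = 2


Then:
c = 2
z = 1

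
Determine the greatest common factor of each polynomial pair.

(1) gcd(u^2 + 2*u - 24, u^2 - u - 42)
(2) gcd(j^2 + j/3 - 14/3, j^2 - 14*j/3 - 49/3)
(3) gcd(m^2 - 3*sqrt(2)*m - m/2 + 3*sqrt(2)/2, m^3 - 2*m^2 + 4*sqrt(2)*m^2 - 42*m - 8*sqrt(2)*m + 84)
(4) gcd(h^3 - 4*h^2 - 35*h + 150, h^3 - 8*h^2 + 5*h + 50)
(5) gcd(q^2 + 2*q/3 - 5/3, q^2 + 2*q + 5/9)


(1) = gcd((u - 4)*(u + 6), (u - 7)*(u + 6)) = u + 6
(2) = gcd((j - 2)*(j + 7/3), (j - 7)*(j + 7/3)) = j + 7/3
(3) = m - 3*sqrt(2)
(4) = h^2 - 10*h + 25
(5) = q + 5/3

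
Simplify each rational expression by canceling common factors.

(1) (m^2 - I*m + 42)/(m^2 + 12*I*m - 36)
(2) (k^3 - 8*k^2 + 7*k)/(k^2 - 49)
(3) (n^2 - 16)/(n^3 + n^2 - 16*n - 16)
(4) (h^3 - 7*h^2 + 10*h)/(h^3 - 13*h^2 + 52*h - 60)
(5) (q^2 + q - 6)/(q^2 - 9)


(1) = (m - 7*I)/(m + 6*I)
(2) = (k^2 - k)/(k + 7)
(3) = 1/(n + 1)
(4) = h/(h - 6)
(5) = (q - 2)/(q - 3)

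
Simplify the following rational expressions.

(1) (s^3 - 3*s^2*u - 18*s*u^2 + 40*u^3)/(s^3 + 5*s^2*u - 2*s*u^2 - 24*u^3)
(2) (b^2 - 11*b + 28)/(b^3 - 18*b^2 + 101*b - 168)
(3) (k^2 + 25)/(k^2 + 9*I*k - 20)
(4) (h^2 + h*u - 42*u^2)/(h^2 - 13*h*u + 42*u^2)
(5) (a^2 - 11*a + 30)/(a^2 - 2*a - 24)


(1) = (s - 5*u)/(s + 3*u)
(2) = (b - 4)/(b^2 - 11*b + 24)
(3) = (k - 5*I)/(k + 4*I)
(4) = (-h - 7*u)/(-h + 7*u)
(5) = (a - 5)/(a + 4)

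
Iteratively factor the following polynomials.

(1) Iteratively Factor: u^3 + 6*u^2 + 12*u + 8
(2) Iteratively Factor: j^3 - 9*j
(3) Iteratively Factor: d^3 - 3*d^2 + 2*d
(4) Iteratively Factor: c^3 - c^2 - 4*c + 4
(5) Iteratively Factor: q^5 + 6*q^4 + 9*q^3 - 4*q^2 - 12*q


(1) = (u + 2)*(u^2 + 4*u + 4) = (u + 2)^2*(u + 2)
(2) = (j)*(j^2 - 9) = j*(j + 3)*(j - 3)
(3) = (d - 1)*(d^2 - 2*d) = d*(d - 1)*(d - 2)
(4) = (c + 2)*(c^2 - 3*c + 2) = (c - 2)*(c + 2)*(c - 1)
(5) = (q + 2)*(q^4 + 4*q^3 + q^2 - 6*q) = (q + 2)^2*(q^3 + 2*q^2 - 3*q) = q*(q + 2)^2*(q^2 + 2*q - 3) = q*(q - 1)*(q + 2)^2*(q + 3)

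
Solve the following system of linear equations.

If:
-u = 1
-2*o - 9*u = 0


Then:
o = 9/2
u = -1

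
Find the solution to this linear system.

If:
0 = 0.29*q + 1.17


Then:
q = -4.03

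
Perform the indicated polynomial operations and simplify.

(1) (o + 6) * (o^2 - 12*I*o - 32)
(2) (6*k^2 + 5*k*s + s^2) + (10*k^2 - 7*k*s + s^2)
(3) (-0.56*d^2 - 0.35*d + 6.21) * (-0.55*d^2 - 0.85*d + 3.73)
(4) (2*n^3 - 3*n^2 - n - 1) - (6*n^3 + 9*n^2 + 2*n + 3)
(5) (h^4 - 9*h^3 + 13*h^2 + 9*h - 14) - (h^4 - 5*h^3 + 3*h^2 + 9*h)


(1) = o^3 + 6*o^2 - 12*I*o^2 - 32*o - 72*I*o - 192
(2) = 16*k^2 - 2*k*s + 2*s^2
(3) = 0.308*d^4 + 0.6685*d^3 - 5.2068*d^2 - 6.584*d + 23.1633
(4) = -4*n^3 - 12*n^2 - 3*n - 4
(5) = -4*h^3 + 10*h^2 - 14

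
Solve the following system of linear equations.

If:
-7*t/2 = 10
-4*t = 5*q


Then:
q = 16/7
t = -20/7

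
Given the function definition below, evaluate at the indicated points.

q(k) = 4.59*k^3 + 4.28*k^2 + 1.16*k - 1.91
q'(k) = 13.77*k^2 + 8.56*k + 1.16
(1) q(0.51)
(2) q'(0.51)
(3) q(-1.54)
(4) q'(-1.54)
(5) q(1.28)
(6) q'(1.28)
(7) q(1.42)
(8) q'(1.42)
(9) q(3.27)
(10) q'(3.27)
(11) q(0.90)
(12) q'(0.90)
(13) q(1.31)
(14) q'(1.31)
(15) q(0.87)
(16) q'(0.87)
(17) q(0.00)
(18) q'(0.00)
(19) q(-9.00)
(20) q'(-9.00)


(1) = 0.40
(2) = 9.11
(3) = -10.31
(4) = 20.63
(5) = 16.21
(6) = 34.68
(7) = 21.51
(8) = 41.08
(9) = 208.14
(10) = 176.39
(11) = 5.95
(12) = 20.02
(13) = 17.27
(14) = 36.00
(15) = 5.36
(16) = 19.03
(17) = -1.91
(18) = 1.16
(19) = -3011.78
(20) = 1039.49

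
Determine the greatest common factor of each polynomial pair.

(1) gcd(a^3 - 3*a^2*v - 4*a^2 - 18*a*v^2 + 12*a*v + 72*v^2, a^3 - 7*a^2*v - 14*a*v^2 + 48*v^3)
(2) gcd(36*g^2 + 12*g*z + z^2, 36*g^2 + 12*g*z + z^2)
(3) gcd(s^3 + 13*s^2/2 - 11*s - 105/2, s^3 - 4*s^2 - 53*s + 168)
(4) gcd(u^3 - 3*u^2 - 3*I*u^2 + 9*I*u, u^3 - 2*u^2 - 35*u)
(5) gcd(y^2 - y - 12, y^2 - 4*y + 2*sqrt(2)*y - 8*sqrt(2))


(1) = a + 3*v
(2) = 36*g^2 + 12*g*z + z^2
(3) = s^2 + 4*s - 21
(4) = gcd(u*(u - 3)*(u - 3*I), u*(u - 7)*(u + 5)) = u
(5) = gcd((y - 4)*(y + 3), (y - 4)*(y + 2*sqrt(2))) = y - 4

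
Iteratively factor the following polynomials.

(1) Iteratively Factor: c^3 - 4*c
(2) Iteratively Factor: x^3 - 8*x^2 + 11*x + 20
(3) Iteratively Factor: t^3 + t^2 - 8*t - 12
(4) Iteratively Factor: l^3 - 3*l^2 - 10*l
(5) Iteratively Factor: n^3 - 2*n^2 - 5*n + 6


(1) = (c)*(c^2 - 4) = c*(c - 2)*(c + 2)
(2) = (x + 1)*(x^2 - 9*x + 20) = (x - 4)*(x + 1)*(x - 5)
(3) = (t + 2)*(t^2 - t - 6) = (t + 2)^2*(t - 3)
(4) = (l + 2)*(l^2 - 5*l) = (l - 5)*(l + 2)*(l)
(5) = (n - 3)*(n^2 + n - 2) = (n - 3)*(n - 1)*(n + 2)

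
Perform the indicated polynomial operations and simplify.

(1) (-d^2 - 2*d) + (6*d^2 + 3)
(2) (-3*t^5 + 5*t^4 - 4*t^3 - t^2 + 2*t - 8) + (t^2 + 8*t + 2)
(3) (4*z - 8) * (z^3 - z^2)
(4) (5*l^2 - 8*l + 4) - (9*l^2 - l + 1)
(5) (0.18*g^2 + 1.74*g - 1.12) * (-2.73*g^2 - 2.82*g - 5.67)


(1) = 5*d^2 - 2*d + 3
(2) = -3*t^5 + 5*t^4 - 4*t^3 + 10*t - 6
(3) = 4*z^4 - 12*z^3 + 8*z^2
(4) = -4*l^2 - 7*l + 3
(5) = -0.4914*g^4 - 5.2578*g^3 - 2.8698*g^2 - 6.7074*g + 6.3504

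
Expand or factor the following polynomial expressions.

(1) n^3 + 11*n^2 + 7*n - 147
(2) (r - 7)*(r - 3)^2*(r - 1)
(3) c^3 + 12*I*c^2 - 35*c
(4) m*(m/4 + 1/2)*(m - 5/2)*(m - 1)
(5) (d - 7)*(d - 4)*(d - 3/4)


(1) = (n - 3)*(n + 7)^2
(2) = r^4 - 14*r^3 + 64*r^2 - 114*r + 63
(3) = c*(c + 5*I)*(c + 7*I)
(4) = m^4/4 - 3*m^3/8 - 9*m^2/8 + 5*m/4
(5) = d^3 - 47*d^2/4 + 145*d/4 - 21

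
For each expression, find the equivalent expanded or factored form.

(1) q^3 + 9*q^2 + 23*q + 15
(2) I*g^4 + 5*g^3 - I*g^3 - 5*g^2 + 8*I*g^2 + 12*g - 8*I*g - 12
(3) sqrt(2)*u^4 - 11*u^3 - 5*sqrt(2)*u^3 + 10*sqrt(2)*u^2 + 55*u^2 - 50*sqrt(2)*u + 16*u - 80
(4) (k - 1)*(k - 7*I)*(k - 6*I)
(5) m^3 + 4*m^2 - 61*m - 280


(1) = (q + 1)*(q + 3)*(q + 5)
(2) = (g - 1)*(g - 6*I)*(g + 2*I)*(I*g + 1)
(3) = (u - 5)*(u - 4*sqrt(2))*(u - 2*sqrt(2))*(sqrt(2)*u + 1)
(4) = k^3 - k^2 - 13*I*k^2 - 42*k + 13*I*k + 42
(5) = (m - 8)*(m + 5)*(m + 7)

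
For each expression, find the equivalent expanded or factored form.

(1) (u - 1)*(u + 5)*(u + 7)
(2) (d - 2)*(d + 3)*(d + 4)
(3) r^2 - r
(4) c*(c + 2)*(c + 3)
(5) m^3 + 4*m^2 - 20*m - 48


(1) = u^3 + 11*u^2 + 23*u - 35
(2) = d^3 + 5*d^2 - 2*d - 24
(3) = r*(r - 1)
(4) = c^3 + 5*c^2 + 6*c
(5) = (m - 4)*(m + 2)*(m + 6)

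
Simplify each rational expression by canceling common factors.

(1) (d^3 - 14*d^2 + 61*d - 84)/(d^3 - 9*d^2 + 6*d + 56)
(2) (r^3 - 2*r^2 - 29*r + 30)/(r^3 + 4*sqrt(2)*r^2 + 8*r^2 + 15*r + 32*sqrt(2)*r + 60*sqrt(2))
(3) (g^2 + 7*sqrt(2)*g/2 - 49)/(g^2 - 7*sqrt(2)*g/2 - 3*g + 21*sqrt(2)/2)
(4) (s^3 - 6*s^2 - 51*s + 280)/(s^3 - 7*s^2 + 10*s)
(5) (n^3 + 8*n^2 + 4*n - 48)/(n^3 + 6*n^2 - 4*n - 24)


(1) = (d - 3)/(d + 2)
(2) = (r^2 - 7*r + 6)/(r^2 + r*(3 + 4*sqrt(2)) + 12*sqrt(2))
(3) = (4*g + 28*sqrt(2))/(4*g - 12)
(4) = (s^2 - s - 56)/(s^2 - 2*s)
(5) = (n + 4)/(n + 2)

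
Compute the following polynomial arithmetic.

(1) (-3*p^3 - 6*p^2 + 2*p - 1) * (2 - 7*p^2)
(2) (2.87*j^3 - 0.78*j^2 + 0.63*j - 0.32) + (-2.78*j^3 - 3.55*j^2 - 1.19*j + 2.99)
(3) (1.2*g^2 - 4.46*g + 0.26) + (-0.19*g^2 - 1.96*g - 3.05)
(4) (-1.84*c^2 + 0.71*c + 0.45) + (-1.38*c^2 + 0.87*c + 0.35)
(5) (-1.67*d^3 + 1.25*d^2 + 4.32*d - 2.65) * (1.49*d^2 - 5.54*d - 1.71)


(1) = 21*p^5 + 42*p^4 - 20*p^3 - 5*p^2 + 4*p - 2
(2) = 0.09*j^3 - 4.33*j^2 - 0.56*j + 2.67
(3) = 1.01*g^2 - 6.42*g - 2.79
(4) = -3.22*c^2 + 1.58*c + 0.8
(5) = -2.4883*d^5 + 11.1143*d^4 + 2.3675*d^3 - 30.0188*d^2 + 7.2938*d + 4.5315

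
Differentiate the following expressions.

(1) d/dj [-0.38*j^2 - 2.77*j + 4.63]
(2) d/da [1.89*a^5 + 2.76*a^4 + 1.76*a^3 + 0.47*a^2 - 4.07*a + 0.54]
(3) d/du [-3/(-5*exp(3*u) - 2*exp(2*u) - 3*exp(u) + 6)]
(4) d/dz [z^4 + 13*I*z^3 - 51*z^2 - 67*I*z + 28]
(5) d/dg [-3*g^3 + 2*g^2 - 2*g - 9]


(1) = -0.76*j - 2.77
(2) = 9.45*a^4 + 11.04*a^3 + 5.28*a^2 + 0.94*a - 4.07
(3) = (-45*exp(2*u) - 12*exp(u) - 9)*exp(u)/(5*exp(3*u) + 2*exp(2*u) + 3*exp(u) - 6)^2
(4) = 4*z^3 + 39*I*z^2 - 102*z - 67*I
(5) = -9*g^2 + 4*g - 2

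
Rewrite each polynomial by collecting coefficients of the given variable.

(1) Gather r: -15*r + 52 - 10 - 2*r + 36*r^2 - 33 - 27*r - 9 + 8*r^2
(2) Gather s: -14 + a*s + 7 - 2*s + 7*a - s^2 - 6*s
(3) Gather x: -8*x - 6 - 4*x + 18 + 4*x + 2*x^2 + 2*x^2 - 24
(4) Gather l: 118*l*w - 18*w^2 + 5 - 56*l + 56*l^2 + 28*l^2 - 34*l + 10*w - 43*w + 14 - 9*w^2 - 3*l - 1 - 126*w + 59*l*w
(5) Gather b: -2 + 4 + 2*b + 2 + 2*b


(1) = 44*r^2 - 44*r
(2) = 7*a - s^2 + s*(a - 8) - 7
(3) = 4*x^2 - 8*x - 12
(4) = 84*l^2 + l*(177*w - 93) - 27*w^2 - 159*w + 18
(5) = 4*b + 4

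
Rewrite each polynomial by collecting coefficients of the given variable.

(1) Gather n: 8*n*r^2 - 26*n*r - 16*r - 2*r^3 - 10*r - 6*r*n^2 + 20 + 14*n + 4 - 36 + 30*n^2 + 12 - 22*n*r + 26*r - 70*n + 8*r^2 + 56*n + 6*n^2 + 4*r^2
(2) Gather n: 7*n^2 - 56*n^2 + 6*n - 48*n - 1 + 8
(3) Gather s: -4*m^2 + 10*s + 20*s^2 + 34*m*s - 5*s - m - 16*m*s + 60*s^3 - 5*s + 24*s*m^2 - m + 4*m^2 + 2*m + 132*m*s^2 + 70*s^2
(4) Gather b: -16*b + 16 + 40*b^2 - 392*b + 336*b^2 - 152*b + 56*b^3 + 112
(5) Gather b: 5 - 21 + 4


(1) = n^2*(36 - 6*r) + n*(8*r^2 - 48*r) - 2*r^3 + 12*r^2
(2) = -49*n^2 - 42*n + 7
(3) = 60*s^3 + s^2*(132*m + 90) + s*(24*m^2 + 18*m)
(4) = 56*b^3 + 376*b^2 - 560*b + 128
(5) = -12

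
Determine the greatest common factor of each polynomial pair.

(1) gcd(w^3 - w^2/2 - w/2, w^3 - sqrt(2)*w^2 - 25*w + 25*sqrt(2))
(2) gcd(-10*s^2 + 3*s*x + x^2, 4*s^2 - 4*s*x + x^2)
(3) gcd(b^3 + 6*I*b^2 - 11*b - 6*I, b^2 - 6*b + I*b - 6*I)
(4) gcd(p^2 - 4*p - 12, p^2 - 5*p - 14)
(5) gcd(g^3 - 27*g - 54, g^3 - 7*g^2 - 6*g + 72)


(1) = gcd(w*(w - 1)*(w + 1/2), (w - 5)*(w + 5)*(w - sqrt(2))) = 1
(2) = -2*s + x
(3) = gcd((b + I)*(b + 2*I)*(b + 3*I), (b - 6)*(b + I)) = b + I
(4) = p + 2
(5) = gcd((g - 6)*(g + 3)^2, (g - 6)*(g - 4)*(g + 3)) = g^2 - 3*g - 18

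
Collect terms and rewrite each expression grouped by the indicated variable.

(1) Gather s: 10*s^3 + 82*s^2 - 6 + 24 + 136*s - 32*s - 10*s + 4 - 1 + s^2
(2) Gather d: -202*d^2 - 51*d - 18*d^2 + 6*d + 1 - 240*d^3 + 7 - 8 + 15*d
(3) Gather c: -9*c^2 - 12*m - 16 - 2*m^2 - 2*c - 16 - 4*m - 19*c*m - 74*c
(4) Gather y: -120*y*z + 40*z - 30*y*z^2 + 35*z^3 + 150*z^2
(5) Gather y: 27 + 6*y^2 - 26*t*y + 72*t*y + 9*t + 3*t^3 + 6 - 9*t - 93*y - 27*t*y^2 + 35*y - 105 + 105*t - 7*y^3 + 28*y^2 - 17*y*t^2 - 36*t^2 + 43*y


(1) = 10*s^3 + 83*s^2 + 94*s + 21
(2) = -240*d^3 - 220*d^2 - 30*d
(3) = -9*c^2 + c*(-19*m - 76) - 2*m^2 - 16*m - 32
(4) = y*(-30*z^2 - 120*z) + 35*z^3 + 150*z^2 + 40*z
(5) = 3*t^3 - 36*t^2 + 105*t - 7*y^3 + y^2*(34 - 27*t) + y*(-17*t^2 + 46*t - 15) - 72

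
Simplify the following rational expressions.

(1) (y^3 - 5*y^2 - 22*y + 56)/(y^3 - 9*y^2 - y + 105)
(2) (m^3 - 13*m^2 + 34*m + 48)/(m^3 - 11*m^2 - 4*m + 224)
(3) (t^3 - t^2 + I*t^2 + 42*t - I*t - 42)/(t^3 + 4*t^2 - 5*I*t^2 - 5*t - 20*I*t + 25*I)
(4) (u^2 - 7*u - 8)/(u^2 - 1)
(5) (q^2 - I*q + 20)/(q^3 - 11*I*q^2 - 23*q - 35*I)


(1) = (y^2 + 2*y - 8)/(y^2 - 2*y - 15)
(2) = (m^2 - 5*m - 6)/(m^2 - 3*m - 28)
(3) = (t^2 + I*t + 42)/(t^2 + t*(5 - 5*I) - 25*I)
(4) = (u - 8)/(u - 1)
(5) = (q + 4*I)/(q^2 - 6*I*q + 7)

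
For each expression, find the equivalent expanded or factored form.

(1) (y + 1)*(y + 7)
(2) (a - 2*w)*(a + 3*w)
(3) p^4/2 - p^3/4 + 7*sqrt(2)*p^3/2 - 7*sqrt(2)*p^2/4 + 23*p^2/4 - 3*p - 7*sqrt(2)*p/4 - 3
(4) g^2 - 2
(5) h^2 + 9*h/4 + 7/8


(1) = y^2 + 8*y + 7
(2) = a^2 + a*w - 6*w^2
(3) = (p/2 + sqrt(2)/2)*(p - 1)*(p + 1/2)*(p + 6*sqrt(2))
(4) = (g - sqrt(2))*(g + sqrt(2))
(5) = (h + 1/2)*(h + 7/4)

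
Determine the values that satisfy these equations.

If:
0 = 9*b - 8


Then:
b = 8/9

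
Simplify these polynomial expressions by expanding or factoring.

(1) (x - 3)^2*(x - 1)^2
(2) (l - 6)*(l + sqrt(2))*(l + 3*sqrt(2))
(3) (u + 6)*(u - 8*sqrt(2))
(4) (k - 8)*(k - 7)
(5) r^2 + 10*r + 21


(1) = x^4 - 8*x^3 + 22*x^2 - 24*x + 9
(2) = l^3 - 6*l^2 + 4*sqrt(2)*l^2 - 24*sqrt(2)*l + 6*l - 36
(3) = u^2 - 8*sqrt(2)*u + 6*u - 48*sqrt(2)
(4) = k^2 - 15*k + 56
(5) = (r + 3)*(r + 7)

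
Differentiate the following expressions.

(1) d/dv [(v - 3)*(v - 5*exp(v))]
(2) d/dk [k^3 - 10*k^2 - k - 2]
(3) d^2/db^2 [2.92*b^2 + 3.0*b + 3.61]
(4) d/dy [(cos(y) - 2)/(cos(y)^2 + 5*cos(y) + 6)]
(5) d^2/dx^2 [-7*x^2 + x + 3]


(1) = v - (v - 3)*(5*exp(v) - 1) - 5*exp(v)
(2) = 3*k^2 - 20*k - 1
(3) = 5.84000000000000
(4) = (cos(y)^2 - 4*cos(y) - 16)*sin(y)/(cos(y)^2 + 5*cos(y) + 6)^2
(5) = -14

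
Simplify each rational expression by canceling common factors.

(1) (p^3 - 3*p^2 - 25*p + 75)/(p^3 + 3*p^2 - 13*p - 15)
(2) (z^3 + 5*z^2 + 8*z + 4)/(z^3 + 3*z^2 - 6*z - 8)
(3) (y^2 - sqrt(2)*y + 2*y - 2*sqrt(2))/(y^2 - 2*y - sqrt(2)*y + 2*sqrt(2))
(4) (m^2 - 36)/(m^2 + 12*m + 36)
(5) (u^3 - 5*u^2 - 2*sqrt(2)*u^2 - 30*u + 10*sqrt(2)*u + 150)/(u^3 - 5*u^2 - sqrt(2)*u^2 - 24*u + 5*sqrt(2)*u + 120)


(1) = (p - 5)/(p + 1)
(2) = (z^2 + 4*z + 4)/(z^2 + 2*z - 8)
(3) = (y + 2)/(y - 2)
(4) = (m - 6)/(m + 6)
(5) = (u - 5*sqrt(2))/(u - 4*sqrt(2))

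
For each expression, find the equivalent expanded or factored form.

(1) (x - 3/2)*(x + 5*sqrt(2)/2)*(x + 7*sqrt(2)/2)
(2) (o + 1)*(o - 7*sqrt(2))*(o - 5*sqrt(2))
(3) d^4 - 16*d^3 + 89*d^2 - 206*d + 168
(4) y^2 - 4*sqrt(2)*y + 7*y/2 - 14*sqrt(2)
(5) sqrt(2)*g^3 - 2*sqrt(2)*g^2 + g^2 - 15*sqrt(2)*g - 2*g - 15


(1) = x^3 - 3*x^2/2 + 6*sqrt(2)*x^2 - 9*sqrt(2)*x + 35*x/2 - 105/4
(2) = o^3 - 12*sqrt(2)*o^2 + o^2 - 12*sqrt(2)*o + 70*o + 70
(3) = (d - 7)*(d - 4)*(d - 3)*(d - 2)
(4) = (y + 7/2)*(y - 4*sqrt(2))
(5) = (g - 5)*(g + 3)*(sqrt(2)*g + 1)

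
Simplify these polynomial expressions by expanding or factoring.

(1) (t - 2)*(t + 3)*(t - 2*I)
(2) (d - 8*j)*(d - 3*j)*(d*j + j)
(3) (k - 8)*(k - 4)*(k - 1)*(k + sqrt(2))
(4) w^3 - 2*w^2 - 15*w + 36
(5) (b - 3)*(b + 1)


(1) = t^3 + t^2 - 2*I*t^2 - 6*t - 2*I*t + 12*I
(2) = d^3*j - 11*d^2*j^2 + d^2*j + 24*d*j^3 - 11*d*j^2 + 24*j^3
(3) = k^4 - 13*k^3 + sqrt(2)*k^3 - 13*sqrt(2)*k^2 + 44*k^2 - 32*k + 44*sqrt(2)*k - 32*sqrt(2)
(4) = (w - 3)^2*(w + 4)
(5) = b^2 - 2*b - 3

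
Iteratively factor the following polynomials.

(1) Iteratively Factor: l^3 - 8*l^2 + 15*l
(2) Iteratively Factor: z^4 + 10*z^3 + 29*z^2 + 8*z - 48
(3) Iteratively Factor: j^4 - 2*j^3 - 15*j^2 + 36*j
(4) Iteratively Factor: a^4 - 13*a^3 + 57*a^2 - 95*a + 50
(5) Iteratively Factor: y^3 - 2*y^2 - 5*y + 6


(1) = (l)*(l^2 - 8*l + 15) = l*(l - 3)*(l - 5)
(2) = (z - 1)*(z^3 + 11*z^2 + 40*z + 48) = (z - 1)*(z + 3)*(z^2 + 8*z + 16) = (z - 1)*(z + 3)*(z + 4)*(z + 4)
(3) = (j - 3)*(j^3 + j^2 - 12*j) = j*(j - 3)*(j^2 + j - 12) = j*(j - 3)^2*(j + 4)
(4) = (a - 1)*(a^3 - 12*a^2 + 45*a - 50) = (a - 5)*(a - 1)*(a^2 - 7*a + 10) = (a - 5)^2*(a - 1)*(a - 2)
(5) = (y - 3)*(y^2 + y - 2) = (y - 3)*(y + 2)*(y - 1)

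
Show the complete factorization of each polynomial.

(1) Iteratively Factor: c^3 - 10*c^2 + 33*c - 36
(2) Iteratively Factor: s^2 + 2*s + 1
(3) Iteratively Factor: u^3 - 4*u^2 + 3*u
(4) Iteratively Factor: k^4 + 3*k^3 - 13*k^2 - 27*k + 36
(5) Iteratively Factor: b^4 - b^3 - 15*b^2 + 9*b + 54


(1) = (c - 3)*(c^2 - 7*c + 12) = (c - 3)^2*(c - 4)
(2) = (s + 1)*(s + 1)
(3) = (u - 3)*(u^2 - u) = u*(u - 3)*(u - 1)
(4) = (k - 3)*(k^3 + 6*k^2 + 5*k - 12) = (k - 3)*(k - 1)*(k^2 + 7*k + 12) = (k - 3)*(k - 1)*(k + 4)*(k + 3)
(5) = (b - 3)*(b^3 + 2*b^2 - 9*b - 18) = (b - 3)*(b + 2)*(b^2 - 9) = (b - 3)*(b + 2)*(b + 3)*(b - 3)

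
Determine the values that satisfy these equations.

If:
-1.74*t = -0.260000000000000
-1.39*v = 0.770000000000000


Then:
t = 0.15
v = -0.55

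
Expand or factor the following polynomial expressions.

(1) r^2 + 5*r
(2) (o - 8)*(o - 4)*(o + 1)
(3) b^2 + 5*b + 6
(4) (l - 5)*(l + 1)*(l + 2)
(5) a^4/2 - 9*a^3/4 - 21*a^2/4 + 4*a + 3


(1) = r*(r + 5)
(2) = o^3 - 11*o^2 + 20*o + 32
(3) = (b + 2)*(b + 3)
(4) = l^3 - 2*l^2 - 13*l - 10
(5) = (a/2 + 1)*(a - 6)*(a - 1)*(a + 1/2)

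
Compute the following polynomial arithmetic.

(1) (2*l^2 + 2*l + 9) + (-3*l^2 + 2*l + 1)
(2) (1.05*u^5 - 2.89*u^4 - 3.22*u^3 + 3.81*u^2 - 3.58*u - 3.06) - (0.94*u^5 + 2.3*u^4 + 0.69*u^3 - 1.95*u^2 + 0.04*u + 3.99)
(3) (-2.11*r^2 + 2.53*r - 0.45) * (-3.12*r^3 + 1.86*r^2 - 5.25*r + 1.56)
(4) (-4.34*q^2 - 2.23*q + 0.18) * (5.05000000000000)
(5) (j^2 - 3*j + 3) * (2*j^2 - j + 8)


(1) = -l^2 + 4*l + 10
(2) = 0.11*u^5 - 5.19*u^4 - 3.91*u^3 + 5.76*u^2 - 3.62*u - 7.05
(3) = 6.5832*r^5 - 11.8182*r^4 + 17.1873*r^3 - 17.4111*r^2 + 6.3093*r - 0.702
(4) = -21.917*q^2 - 11.2615*q + 0.909
(5) = 2*j^4 - 7*j^3 + 17*j^2 - 27*j + 24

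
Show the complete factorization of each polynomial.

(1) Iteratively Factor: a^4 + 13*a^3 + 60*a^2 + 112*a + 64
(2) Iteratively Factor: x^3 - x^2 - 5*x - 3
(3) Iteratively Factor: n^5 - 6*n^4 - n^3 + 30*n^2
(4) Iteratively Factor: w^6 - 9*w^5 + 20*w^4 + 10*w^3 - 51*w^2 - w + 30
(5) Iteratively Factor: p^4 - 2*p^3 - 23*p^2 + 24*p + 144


(1) = (a + 4)*(a^3 + 9*a^2 + 24*a + 16) = (a + 4)^2*(a^2 + 5*a + 4) = (a + 1)*(a + 4)^2*(a + 4)
(2) = (x + 1)*(x^2 - 2*x - 3) = (x + 1)^2*(x - 3)
(3) = (n - 3)*(n^4 - 3*n^3 - 10*n^2) = (n - 3)*(n + 2)*(n^3 - 5*n^2) = n*(n - 3)*(n + 2)*(n^2 - 5*n) = n^2*(n - 3)*(n + 2)*(n - 5)
(4) = (w + 1)*(w^5 - 10*w^4 + 30*w^3 - 20*w^2 - 31*w + 30) = (w - 1)*(w + 1)*(w^4 - 9*w^3 + 21*w^2 + w - 30) = (w - 5)*(w - 1)*(w + 1)*(w^3 - 4*w^2 + w + 6) = (w - 5)*(w - 3)*(w - 1)*(w + 1)*(w^2 - w - 2) = (w - 5)*(w - 3)*(w - 2)*(w - 1)*(w + 1)*(w + 1)
(5) = (p + 3)*(p^3 - 5*p^2 - 8*p + 48) = (p - 4)*(p + 3)*(p^2 - p - 12) = (p - 4)*(p + 3)^2*(p - 4)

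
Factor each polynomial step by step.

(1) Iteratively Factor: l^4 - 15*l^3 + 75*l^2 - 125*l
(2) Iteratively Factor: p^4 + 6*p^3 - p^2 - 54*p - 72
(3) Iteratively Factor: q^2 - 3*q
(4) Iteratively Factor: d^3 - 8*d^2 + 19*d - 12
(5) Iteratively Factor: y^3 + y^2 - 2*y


(1) = (l)*(l^3 - 15*l^2 + 75*l - 125) = l*(l - 5)*(l^2 - 10*l + 25) = l*(l - 5)^2*(l - 5)
(2) = (p - 3)*(p^3 + 9*p^2 + 26*p + 24) = (p - 3)*(p + 3)*(p^2 + 6*p + 8) = (p - 3)*(p + 3)*(p + 4)*(p + 2)
(3) = (q - 3)*(q)
(4) = (d - 4)*(d^2 - 4*d + 3) = (d - 4)*(d - 1)*(d - 3)
(5) = (y - 1)*(y^2 + 2*y) = y*(y - 1)*(y + 2)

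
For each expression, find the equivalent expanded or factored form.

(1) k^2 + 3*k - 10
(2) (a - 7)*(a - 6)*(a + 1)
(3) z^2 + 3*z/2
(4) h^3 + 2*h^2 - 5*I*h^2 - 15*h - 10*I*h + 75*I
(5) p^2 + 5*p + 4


(1) = (k - 2)*(k + 5)
(2) = a^3 - 12*a^2 + 29*a + 42
(3) = z*(z + 3/2)
(4) = (h - 3)*(h + 5)*(h - 5*I)
(5) = (p + 1)*(p + 4)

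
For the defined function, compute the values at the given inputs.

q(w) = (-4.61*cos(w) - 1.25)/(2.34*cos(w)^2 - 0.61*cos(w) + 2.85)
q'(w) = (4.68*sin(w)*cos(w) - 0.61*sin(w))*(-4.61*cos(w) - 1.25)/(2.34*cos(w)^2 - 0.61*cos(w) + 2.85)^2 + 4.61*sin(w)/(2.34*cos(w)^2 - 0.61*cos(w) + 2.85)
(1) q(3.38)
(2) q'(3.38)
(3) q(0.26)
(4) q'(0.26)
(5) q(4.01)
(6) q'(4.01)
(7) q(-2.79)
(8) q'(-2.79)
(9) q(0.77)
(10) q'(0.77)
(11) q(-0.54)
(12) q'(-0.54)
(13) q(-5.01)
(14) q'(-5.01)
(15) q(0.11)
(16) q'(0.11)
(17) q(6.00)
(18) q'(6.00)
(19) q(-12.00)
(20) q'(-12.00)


(1) = 0.57
(2) = -0.07
(3) = -1.28
(4) = -0.02
(5) = 0.41
(6) = -0.56
(7) = 0.56
(8) = -0.11
(9) = -1.26
(10) = 0.22
(11) = -1.29
(12) = -0.03
(13) = -0.91
(14) = 1.30
(15) = -1.28
(16) = -0.01
(17) = -1.28
(18) = 0.02
(19) = -1.28
(20) = 0.04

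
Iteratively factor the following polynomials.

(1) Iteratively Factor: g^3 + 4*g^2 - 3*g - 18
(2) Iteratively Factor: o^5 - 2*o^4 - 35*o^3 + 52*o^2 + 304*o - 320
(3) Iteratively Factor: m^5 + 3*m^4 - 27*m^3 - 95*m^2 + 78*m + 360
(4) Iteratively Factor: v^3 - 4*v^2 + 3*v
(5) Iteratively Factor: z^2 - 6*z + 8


(1) = (g + 3)*(g^2 + g - 6) = (g - 2)*(g + 3)*(g + 3)
(2) = (o + 4)*(o^4 - 6*o^3 - 11*o^2 + 96*o - 80) = (o - 1)*(o + 4)*(o^3 - 5*o^2 - 16*o + 80) = (o - 1)*(o + 4)^2*(o^2 - 9*o + 20) = (o - 5)*(o - 1)*(o + 4)^2*(o - 4)
(3) = (m - 2)*(m^4 + 5*m^3 - 17*m^2 - 129*m - 180) = (m - 2)*(m + 3)*(m^3 + 2*m^2 - 23*m - 60) = (m - 2)*(m + 3)^2*(m^2 - m - 20) = (m - 5)*(m - 2)*(m + 3)^2*(m + 4)
(4) = (v - 3)*(v^2 - v) = v*(v - 3)*(v - 1)
(5) = (z - 2)*(z - 4)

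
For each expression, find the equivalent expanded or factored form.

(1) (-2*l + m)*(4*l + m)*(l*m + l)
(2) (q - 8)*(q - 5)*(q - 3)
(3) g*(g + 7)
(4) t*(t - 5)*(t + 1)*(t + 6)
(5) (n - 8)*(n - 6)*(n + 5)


(1) = -8*l^3*m - 8*l^3 + 2*l^2*m^2 + 2*l^2*m + l*m^3 + l*m^2
(2) = q^3 - 16*q^2 + 79*q - 120
(3) = g^2 + 7*g
(4) = t^4 + 2*t^3 - 29*t^2 - 30*t
(5) = n^3 - 9*n^2 - 22*n + 240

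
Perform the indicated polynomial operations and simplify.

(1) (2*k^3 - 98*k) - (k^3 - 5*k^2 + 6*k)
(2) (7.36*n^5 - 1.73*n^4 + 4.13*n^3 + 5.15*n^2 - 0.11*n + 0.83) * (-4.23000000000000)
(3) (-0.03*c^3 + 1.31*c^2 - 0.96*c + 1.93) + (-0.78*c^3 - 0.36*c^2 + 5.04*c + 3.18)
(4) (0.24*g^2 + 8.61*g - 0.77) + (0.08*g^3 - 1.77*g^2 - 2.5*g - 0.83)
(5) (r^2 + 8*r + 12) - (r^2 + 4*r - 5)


(1) = k^3 + 5*k^2 - 104*k
(2) = -31.1328*n^5 + 7.3179*n^4 - 17.4699*n^3 - 21.7845*n^2 + 0.4653*n - 3.5109
(3) = -0.81*c^3 + 0.95*c^2 + 4.08*c + 5.11
(4) = 0.08*g^3 - 1.53*g^2 + 6.11*g - 1.6
(5) = 4*r + 17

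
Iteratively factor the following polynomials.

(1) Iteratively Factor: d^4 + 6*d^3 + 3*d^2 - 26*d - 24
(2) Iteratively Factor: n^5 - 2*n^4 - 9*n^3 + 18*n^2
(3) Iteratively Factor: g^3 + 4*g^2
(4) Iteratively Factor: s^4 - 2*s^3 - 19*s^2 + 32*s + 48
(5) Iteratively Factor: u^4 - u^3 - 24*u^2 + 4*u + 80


(1) = (d + 4)*(d^3 + 2*d^2 - 5*d - 6) = (d + 3)*(d + 4)*(d^2 - d - 2) = (d + 1)*(d + 3)*(d + 4)*(d - 2)
(2) = (n - 2)*(n^4 - 9*n^2) = n*(n - 2)*(n^3 - 9*n) = n*(n - 3)*(n - 2)*(n^2 + 3*n) = n*(n - 3)*(n - 2)*(n + 3)*(n)
(3) = (g + 4)*(g^2) = g*(g + 4)*(g)
(4) = (s - 3)*(s^3 + s^2 - 16*s - 16) = (s - 4)*(s - 3)*(s^2 + 5*s + 4) = (s - 4)*(s - 3)*(s + 1)*(s + 4)
(5) = (u + 2)*(u^3 - 3*u^2 - 18*u + 40) = (u - 5)*(u + 2)*(u^2 + 2*u - 8) = (u - 5)*(u - 2)*(u + 2)*(u + 4)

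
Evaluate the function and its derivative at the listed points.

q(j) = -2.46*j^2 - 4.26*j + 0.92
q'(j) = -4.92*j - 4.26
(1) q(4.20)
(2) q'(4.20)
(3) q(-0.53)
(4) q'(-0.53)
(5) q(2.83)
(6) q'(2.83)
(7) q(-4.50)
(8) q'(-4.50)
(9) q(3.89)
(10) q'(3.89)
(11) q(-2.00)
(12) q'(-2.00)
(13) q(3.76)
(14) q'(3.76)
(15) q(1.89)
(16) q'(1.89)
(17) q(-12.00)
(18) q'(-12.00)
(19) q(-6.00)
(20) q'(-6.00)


(1) = -60.37
(2) = -24.92
(3) = 2.49
(4) = -1.65
(5) = -30.84
(6) = -18.18
(7) = -29.72
(8) = 17.88
(9) = -52.88
(10) = -23.40
(11) = -0.40
(12) = 5.58
(13) = -49.88
(14) = -22.76
(15) = -15.92
(16) = -13.56
(17) = -302.20
(18) = 54.78
(19) = -62.08
(20) = 25.26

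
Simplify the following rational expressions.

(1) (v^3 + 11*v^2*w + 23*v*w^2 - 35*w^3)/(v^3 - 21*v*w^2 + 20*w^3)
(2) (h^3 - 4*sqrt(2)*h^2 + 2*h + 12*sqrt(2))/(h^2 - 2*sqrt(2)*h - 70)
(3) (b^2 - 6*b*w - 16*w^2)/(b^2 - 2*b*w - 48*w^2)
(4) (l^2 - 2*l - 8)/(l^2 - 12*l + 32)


(1) = (v + 7*w)/(v - 4*w)
(2) = (h^3 - 4*sqrt(2)*h^2 + 2*h + 12*sqrt(2))/(h^2 - 2*sqrt(2)*h - 70)
(3) = (b + 2*w)/(b + 6*w)
(4) = (l + 2)/(l - 8)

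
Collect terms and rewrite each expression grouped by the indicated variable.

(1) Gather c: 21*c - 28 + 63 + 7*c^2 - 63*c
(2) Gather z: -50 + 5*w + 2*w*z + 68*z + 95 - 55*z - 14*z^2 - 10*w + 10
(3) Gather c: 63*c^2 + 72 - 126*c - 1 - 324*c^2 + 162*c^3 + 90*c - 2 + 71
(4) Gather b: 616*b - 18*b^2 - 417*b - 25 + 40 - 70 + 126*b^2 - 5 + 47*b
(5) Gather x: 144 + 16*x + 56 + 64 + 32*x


(1) = 7*c^2 - 42*c + 35
(2) = -5*w - 14*z^2 + z*(2*w + 13) + 55
(3) = 162*c^3 - 261*c^2 - 36*c + 140
(4) = 108*b^2 + 246*b - 60
(5) = 48*x + 264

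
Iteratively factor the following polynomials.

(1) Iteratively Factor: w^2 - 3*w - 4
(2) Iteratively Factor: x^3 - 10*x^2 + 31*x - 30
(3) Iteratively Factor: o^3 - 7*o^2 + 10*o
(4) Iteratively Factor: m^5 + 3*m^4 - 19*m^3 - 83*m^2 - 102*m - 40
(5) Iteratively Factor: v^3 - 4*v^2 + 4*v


(1) = (w + 1)*(w - 4)
(2) = (x - 3)*(x^2 - 7*x + 10) = (x - 5)*(x - 3)*(x - 2)
(3) = (o - 2)*(o^2 - 5*o) = o*(o - 2)*(o - 5)
(4) = (m + 2)*(m^4 + m^3 - 21*m^2 - 41*m - 20) = (m + 2)*(m + 4)*(m^3 - 3*m^2 - 9*m - 5) = (m + 1)*(m + 2)*(m + 4)*(m^2 - 4*m - 5) = (m - 5)*(m + 1)*(m + 2)*(m + 4)*(m + 1)
(5) = (v)*(v^2 - 4*v + 4) = v*(v - 2)*(v - 2)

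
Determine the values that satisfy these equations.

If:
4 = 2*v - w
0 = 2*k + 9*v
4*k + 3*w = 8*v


Then:
k = 27/10
v = -3/5
w = -26/5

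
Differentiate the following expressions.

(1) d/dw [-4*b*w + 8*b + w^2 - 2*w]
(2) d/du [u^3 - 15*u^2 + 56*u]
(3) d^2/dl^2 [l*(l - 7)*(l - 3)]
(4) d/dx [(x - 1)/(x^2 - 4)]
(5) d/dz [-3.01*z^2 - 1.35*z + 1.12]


(1) = -4*b + 2*w - 2
(2) = 3*u^2 - 30*u + 56
(3) = 6*l - 20
(4) = (x^2 - 2*x*(x - 1) - 4)/(x^2 - 4)^2
(5) = -6.02*z - 1.35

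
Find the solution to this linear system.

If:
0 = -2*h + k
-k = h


Then:
h = 0
k = 0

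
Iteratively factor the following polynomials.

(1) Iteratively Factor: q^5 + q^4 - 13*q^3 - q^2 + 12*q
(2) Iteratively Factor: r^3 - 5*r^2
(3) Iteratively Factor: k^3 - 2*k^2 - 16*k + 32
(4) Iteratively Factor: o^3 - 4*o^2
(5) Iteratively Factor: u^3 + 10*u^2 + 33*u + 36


(1) = (q - 1)*(q^4 + 2*q^3 - 11*q^2 - 12*q) = (q - 1)*(q + 1)*(q^3 + q^2 - 12*q) = (q - 1)*(q + 1)*(q + 4)*(q^2 - 3*q) = q*(q - 1)*(q + 1)*(q + 4)*(q - 3)
(2) = (r)*(r^2 - 5*r) = r*(r - 5)*(r)
(3) = (k - 2)*(k^2 - 16) = (k - 2)*(k + 4)*(k - 4)
(4) = (o)*(o^2 - 4*o) = o^2*(o - 4)
(5) = (u + 4)*(u^2 + 6*u + 9) = (u + 3)*(u + 4)*(u + 3)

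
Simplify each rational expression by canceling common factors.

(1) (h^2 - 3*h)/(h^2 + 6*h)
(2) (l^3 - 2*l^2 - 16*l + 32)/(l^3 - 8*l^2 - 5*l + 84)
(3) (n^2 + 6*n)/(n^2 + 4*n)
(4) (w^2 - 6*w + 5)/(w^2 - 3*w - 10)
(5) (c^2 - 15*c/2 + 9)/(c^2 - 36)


(1) = (h - 3)/(h + 6)
(2) = (l^2 + 2*l - 8)/(l^2 - 4*l - 21)
(3) = (n + 6)/(n + 4)
(4) = (w - 1)/(w + 2)
(5) = (2*c - 3)/(2*c + 12)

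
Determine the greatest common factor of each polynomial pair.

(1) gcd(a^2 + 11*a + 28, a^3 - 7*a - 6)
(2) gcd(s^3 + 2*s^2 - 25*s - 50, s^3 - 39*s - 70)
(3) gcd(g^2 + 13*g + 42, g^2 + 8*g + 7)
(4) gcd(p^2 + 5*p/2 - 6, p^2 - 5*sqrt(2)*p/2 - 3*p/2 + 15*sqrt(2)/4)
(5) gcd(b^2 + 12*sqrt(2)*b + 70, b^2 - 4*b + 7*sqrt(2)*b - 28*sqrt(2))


(1) = gcd((a + 4)*(a + 7), (a - 3)*(a + 1)*(a + 2)) = 1
(2) = s^2 + 7*s + 10
(3) = gcd((g + 6)*(g + 7), (g + 1)*(g + 7)) = g + 7
(4) = gcd((p - 3/2)*(p + 4), (p - 3/2)*(p - 5*sqrt(2)/2)) = p - 3/2
(5) = b + 7*sqrt(2)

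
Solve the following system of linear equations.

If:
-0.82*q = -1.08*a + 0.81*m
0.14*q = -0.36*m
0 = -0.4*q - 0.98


Then:
a = -1.15
m = 0.95
q = -2.45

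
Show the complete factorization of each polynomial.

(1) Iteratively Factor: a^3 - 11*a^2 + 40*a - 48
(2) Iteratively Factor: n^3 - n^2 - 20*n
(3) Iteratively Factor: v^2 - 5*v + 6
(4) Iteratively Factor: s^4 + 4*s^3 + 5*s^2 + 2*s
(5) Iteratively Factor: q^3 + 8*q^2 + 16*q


(1) = (a - 4)*(a^2 - 7*a + 12) = (a - 4)^2*(a - 3)
(2) = (n - 5)*(n^2 + 4*n) = n*(n - 5)*(n + 4)
(3) = (v - 3)*(v - 2)
(4) = (s)*(s^3 + 4*s^2 + 5*s + 2) = s*(s + 1)*(s^2 + 3*s + 2) = s*(s + 1)^2*(s + 2)
(5) = (q + 4)*(q^2 + 4*q) = q*(q + 4)*(q + 4)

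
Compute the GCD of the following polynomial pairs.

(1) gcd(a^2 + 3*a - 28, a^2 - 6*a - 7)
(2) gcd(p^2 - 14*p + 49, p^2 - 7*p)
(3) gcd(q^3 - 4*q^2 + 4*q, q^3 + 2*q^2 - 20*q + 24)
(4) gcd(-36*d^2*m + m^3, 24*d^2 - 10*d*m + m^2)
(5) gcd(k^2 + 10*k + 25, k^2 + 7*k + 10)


(1) = gcd((a - 4)*(a + 7), (a - 7)*(a + 1)) = 1
(2) = p - 7
(3) = q^2 - 4*q + 4
(4) = 6*d - m
(5) = k + 5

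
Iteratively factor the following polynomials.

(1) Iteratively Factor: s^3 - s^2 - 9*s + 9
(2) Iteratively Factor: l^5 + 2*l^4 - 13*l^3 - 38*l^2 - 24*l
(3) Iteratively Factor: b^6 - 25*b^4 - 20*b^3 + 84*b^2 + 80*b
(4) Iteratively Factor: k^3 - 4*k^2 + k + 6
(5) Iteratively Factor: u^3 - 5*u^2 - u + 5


(1) = (s + 3)*(s^2 - 4*s + 3) = (s - 1)*(s + 3)*(s - 3)
(2) = (l + 1)*(l^4 + l^3 - 14*l^2 - 24*l) = l*(l + 1)*(l^3 + l^2 - 14*l - 24) = l*(l - 4)*(l + 1)*(l^2 + 5*l + 6) = l*(l - 4)*(l + 1)*(l + 3)*(l + 2)
(3) = (b + 2)*(b^5 - 2*b^4 - 21*b^3 + 22*b^2 + 40*b) = (b + 1)*(b + 2)*(b^4 - 3*b^3 - 18*b^2 + 40*b) = (b - 5)*(b + 1)*(b + 2)*(b^3 + 2*b^2 - 8*b) = (b - 5)*(b - 2)*(b + 1)*(b + 2)*(b^2 + 4*b) = (b - 5)*(b - 2)*(b + 1)*(b + 2)*(b + 4)*(b)
(4) = (k - 3)*(k^2 - k - 2) = (k - 3)*(k - 2)*(k + 1)
(5) = (u - 5)*(u^2 - 1) = (u - 5)*(u + 1)*(u - 1)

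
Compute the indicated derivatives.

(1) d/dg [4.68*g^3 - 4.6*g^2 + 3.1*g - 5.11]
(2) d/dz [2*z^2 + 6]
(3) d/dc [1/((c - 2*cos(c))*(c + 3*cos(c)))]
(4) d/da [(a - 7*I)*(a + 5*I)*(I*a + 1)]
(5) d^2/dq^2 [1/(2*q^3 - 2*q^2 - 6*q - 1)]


(1) = 14.04*g^2 - 9.2*g + 3.1
(2) = 4*z
(3) = (c*sin(c) - 2*c - 6*sin(2*c) - cos(c))/((c - 2*cos(c))^2*(c + 3*cos(c))^2)
(4) = 3*I*a^2 + 6*a + 33*I
(5) = 4*((1 - 3*q)*(-2*q^3 + 2*q^2 + 6*q + 1) - 2*(-3*q^2 + 2*q + 3)^2)/(-2*q^3 + 2*q^2 + 6*q + 1)^3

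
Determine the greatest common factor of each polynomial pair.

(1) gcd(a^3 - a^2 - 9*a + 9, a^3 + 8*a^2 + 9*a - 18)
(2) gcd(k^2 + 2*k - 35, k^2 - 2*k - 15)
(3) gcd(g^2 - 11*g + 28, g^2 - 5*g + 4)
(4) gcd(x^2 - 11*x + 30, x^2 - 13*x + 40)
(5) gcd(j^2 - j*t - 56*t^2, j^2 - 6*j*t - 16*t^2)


(1) = a^2 + 2*a - 3
(2) = k - 5
(3) = gcd((g - 7)*(g - 4), (g - 4)*(g - 1)) = g - 4
(4) = gcd((x - 6)*(x - 5), (x - 8)*(x - 5)) = x - 5
(5) = -j + 8*t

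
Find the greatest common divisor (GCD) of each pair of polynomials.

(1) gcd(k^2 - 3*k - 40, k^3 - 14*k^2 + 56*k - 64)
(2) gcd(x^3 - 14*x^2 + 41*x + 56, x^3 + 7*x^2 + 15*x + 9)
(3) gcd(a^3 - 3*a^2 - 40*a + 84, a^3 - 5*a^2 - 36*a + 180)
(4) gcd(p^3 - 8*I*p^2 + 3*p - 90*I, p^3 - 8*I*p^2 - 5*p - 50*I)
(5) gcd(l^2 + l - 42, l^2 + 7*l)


(1) = k - 8
(2) = gcd((x - 8)*(x - 7)*(x + 1), (x + 1)*(x + 3)^2) = x + 1
(3) = gcd((a - 7)*(a - 2)*(a + 6), (a - 6)*(a - 5)*(a + 6)) = a + 6
(4) = gcd((p - 6*I)*(p - 5*I)*(p + 3*I), (p - 5*I)^2*(p + 2*I)) = p - 5*I
(5) = gcd((l - 6)*(l + 7), l*(l + 7)) = l + 7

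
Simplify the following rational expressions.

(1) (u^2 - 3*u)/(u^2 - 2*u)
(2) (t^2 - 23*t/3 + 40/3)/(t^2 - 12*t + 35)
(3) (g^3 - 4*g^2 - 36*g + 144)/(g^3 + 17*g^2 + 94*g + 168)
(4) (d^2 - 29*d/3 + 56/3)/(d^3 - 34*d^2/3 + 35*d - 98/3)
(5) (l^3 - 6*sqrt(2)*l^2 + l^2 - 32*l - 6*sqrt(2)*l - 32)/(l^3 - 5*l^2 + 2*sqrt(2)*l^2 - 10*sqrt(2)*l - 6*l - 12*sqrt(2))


(1) = (u - 3)/(u - 2)
(2) = (3*t - 8)/(3*t - 21)
(3) = (g^2 - 10*g + 24)/(g^2 + 11*g + 28)
(4) = (3*d - 8)/(3*d^2 - 13*d + 14)
(5) = (l - 8*sqrt(2))/(l - 6)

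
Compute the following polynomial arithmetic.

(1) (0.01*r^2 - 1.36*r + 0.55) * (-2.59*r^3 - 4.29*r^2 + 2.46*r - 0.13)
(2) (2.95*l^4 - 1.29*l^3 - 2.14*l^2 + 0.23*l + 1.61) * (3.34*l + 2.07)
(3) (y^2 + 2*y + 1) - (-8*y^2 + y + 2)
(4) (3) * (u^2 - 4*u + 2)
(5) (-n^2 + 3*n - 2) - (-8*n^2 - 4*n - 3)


(1) = -0.0259*r^5 + 3.4795*r^4 + 4.4345*r^3 - 5.7064*r^2 + 1.5298*r - 0.0715
(2) = 9.853*l^5 + 1.7979*l^4 - 9.8179*l^3 - 3.6616*l^2 + 5.8535*l + 3.3327
(3) = 9*y^2 + y - 1
(4) = 3*u^2 - 12*u + 6
(5) = 7*n^2 + 7*n + 1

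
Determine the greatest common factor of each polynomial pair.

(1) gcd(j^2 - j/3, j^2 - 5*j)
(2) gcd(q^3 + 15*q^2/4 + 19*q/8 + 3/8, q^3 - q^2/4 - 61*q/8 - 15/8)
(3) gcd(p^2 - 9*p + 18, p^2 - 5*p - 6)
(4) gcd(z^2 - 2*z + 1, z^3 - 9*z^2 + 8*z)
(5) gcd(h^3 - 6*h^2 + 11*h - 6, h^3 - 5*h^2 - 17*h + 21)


(1) = j
(2) = q + 1/4
(3) = p - 6
(4) = gcd((z - 1)^2, z*(z - 8)*(z - 1)) = z - 1
(5) = h - 1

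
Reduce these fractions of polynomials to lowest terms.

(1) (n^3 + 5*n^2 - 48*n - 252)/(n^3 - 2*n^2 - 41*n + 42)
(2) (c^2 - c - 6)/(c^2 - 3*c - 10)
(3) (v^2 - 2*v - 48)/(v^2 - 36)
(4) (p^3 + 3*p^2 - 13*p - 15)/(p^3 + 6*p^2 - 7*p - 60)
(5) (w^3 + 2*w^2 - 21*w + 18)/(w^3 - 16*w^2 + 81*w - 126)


(1) = (n + 6)/(n - 1)
(2) = (c - 3)/(c - 5)
(3) = (v - 8)/(v - 6)
(4) = (p + 1)/(p + 4)
(5) = (w^2 + 5*w - 6)/(w^2 - 13*w + 42)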